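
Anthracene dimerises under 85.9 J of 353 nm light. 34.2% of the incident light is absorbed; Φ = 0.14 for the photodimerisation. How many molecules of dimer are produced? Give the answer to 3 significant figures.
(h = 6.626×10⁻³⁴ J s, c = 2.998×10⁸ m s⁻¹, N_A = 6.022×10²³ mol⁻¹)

Photon energy at 353 nm: hc/λ = (6.626×10⁻³⁴)(2.998×10⁸)/(353×10⁻⁹) = 5.627×10⁻¹⁹ J.
Photons incident: 85.9 / 5.627×10⁻¹⁹ = 1.527×10²⁰, i.e. 1.527×10²⁰/6.022×10²³ = 2.536×10⁻⁴ mol.
Photons absorbed: 0.342 × 2.536×10⁻⁴ = 8.673×10⁻⁵ mol.
Product: Φ × n_abs = 0.14 × 8.673×10⁻⁵ = 1.214×10⁻⁵ mol.
As a count: 1.214×10⁻⁵ × 6.022×10²³ = 7.31×10¹⁸.

7.31×10¹⁸ molecules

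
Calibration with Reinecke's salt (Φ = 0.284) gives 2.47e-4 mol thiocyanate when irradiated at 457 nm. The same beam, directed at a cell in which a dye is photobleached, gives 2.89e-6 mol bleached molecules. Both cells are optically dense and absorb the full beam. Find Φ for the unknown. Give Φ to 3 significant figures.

Photons absorbed by the actinometer: 2.47e-4 / 0.284 = 8.697e-4 mol.
Φ(unknown) = 2.89e-6 / 8.697e-4 = 0.00332.

Φ = 0.00332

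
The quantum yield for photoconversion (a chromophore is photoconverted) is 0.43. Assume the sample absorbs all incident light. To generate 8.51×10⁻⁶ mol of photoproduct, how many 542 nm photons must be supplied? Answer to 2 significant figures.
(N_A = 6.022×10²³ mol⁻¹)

Photons that must be absorbed: 8.51×10⁻⁶ / 0.43 = 1.979×10⁻⁵ mol.
Photon count: 1.979×10⁻⁵ × 6.022×10²³ = 1.2×10¹⁹.

1.2×10¹⁹ photons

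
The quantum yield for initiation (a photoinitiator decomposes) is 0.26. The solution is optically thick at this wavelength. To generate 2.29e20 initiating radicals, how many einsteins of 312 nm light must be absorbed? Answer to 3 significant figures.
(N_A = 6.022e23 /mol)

0.00146 einstein

Product: 2.29e20 / 6.022e23 = 3.803e-4 mol.
Photons that must be absorbed: 3.803e-4 / 0.26 = 0.001463 mol.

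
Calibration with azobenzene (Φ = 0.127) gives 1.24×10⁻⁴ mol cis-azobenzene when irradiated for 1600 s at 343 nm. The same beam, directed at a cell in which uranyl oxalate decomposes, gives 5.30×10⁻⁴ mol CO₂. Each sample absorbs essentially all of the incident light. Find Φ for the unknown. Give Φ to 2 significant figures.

Φ = 0.54

Photons absorbed by the actinometer: 1.24×10⁻⁴ / 0.127 = 9.764×10⁻⁴ mol.
Φ(unknown) = 5.30×10⁻⁴ / 9.764×10⁻⁴ = 0.54.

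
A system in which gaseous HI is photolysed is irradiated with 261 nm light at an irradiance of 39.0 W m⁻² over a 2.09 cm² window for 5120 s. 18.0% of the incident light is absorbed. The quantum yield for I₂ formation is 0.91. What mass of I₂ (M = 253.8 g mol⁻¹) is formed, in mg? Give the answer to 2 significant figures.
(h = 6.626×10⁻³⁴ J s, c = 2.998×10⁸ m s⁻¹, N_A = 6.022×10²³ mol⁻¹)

3.8 mg

Photon energy at 261 nm: hc/λ = (6.626×10⁻³⁴)(2.998×10⁸)/(261×10⁻⁹) = 7.611×10⁻¹⁹ J.
Energy delivered: (39.0 W m⁻²)(2.09×10⁻⁴ m²)(5120 s) = 41.73 J.
Photons incident: 41.73 / 7.611×10⁻¹⁹ = 5.483×10¹⁹, i.e. 5.483×10¹⁹/6.022×10²³ = 9.105×10⁻⁵ mol.
Photons absorbed: 0.180 × 9.105×10⁻⁵ = 1.639×10⁻⁵ mol.
Product: Φ × n_abs = 0.91 × 1.639×10⁻⁵ = 1.491×10⁻⁵ mol.
Mass: 1.491×10⁻⁵ × 253.8 = 0.003784 g = 3.8 mg.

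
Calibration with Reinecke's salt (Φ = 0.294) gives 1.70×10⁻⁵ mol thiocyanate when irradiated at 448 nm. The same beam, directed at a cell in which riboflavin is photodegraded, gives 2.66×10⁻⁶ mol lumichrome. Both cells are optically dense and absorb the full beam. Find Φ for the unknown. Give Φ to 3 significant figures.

Φ = 0.0460

Photons absorbed by the actinometer: 1.70×10⁻⁵ / 0.294 = 5.782×10⁻⁵ mol.
Φ(unknown) = 2.66×10⁻⁶ / 5.782×10⁻⁵ = 0.0460.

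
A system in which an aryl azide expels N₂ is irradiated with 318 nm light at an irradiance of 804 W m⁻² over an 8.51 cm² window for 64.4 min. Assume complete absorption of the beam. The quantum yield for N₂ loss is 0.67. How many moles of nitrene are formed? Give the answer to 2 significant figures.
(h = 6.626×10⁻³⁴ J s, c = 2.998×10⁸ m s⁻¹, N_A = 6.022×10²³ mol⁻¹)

Photon energy at 318 nm: hc/λ = (6.626×10⁻³⁴)(2.998×10⁸)/(318×10⁻⁹) = 6.247×10⁻¹⁹ J.
Energy delivered: (804 W m⁻²)(8.51×10⁻⁴ m²)(3864 s) = 2644 J.
Photons incident: 2644 / 6.247×10⁻¹⁹ = 4.232×10²¹, i.e. 4.232×10²¹/6.022×10²³ = 0.007028 mol.
Product: Φ × n_abs = 0.67 × 0.007028 = 0.004709 mol.

0.0047 mol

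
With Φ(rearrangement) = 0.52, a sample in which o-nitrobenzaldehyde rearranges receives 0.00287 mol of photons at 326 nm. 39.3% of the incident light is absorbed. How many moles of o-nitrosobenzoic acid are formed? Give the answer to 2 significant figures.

Photons absorbed: 0.393 × 0.00287 = 0.001128 mol.
Product: Φ × n_abs = 0.52 × 0.001128 = 5.866e-4 mol.

5.9e-4 mol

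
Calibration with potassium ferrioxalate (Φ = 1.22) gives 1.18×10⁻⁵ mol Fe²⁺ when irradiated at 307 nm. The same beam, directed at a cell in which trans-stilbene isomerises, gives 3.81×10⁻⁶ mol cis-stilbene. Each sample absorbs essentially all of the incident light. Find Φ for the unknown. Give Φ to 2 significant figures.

Photons absorbed by the actinometer: 1.18×10⁻⁵ / 1.22 = 9.672×10⁻⁶ mol.
Φ(unknown) = 3.81×10⁻⁶ / 9.672×10⁻⁶ = 0.39.

Φ = 0.39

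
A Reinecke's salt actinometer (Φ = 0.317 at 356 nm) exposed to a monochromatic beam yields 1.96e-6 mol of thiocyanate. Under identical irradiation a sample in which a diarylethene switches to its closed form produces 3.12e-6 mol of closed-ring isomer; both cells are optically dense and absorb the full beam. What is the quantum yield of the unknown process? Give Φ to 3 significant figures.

Photons absorbed by the actinometer: 1.96e-6 / 0.317 = 6.183e-6 mol.
Φ(unknown) = 3.12e-6 / 6.183e-6 = 0.505.

Φ = 0.505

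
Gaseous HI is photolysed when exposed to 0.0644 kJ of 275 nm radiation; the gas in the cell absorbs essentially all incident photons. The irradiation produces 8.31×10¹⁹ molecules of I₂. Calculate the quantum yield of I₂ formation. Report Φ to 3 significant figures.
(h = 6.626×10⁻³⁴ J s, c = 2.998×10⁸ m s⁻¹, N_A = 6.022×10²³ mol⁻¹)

Φ = 0.932

Product: 8.31×10¹⁹ / 6.022×10²³ = 1.380×10⁻⁴ mol.
Photon energy at 275 nm: hc/λ = (6.626×10⁻³⁴)(2.998×10⁸)/(275×10⁻⁹) = 7.224×10⁻¹⁹ J.
Incident energy: 0.0644 kJ = 64.4 J.
Photons incident: 64.4 / 7.224×10⁻¹⁹ = 8.915×10¹⁹, i.e. 8.915×10¹⁹/6.022×10²³ = 1.480×10⁻⁴ mol.
Φ = 1.380×10⁻⁴ mol / 1.480×10⁻⁴ mol photons = 0.932.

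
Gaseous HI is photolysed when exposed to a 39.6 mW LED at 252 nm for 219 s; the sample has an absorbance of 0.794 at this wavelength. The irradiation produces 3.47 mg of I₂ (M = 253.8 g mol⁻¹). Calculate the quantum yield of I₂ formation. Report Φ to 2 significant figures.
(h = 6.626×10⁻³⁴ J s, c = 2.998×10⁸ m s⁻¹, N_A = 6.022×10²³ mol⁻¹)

Φ = 0.89

Product: 3.47 mg / 253.8 g mol⁻¹ = 1.367×10⁻⁵ mol.
Photon energy at 252 nm: hc/λ = (6.626×10⁻³⁴)(2.998×10⁸)/(252×10⁻⁹) = 7.883×10⁻¹⁹ J.
Energy delivered: (39.6 mW)(219 s) = 8.672 J.
Photons incident: 8.672 / 7.883×10⁻¹⁹ = 1.100×10¹⁹, i.e. 1.100×10¹⁹/6.022×10²³ = 1.827×10⁻⁵ mol.
Fraction absorbed: 1 − 10^(−0.794) = 0.8393.
Photons absorbed: 0.8393 × 1.827×10⁻⁵ = 1.533×10⁻⁵ mol.
Φ = 1.367×10⁻⁵ mol / 1.533×10⁻⁵ mol photons = 0.89.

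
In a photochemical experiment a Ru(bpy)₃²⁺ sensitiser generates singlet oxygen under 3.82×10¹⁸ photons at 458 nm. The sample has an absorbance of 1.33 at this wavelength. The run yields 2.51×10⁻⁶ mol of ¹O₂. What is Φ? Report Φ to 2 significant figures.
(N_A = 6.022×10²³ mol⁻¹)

Moles of photons: 3.82×10¹⁸ / 6.022×10²³ = 6.343×10⁻⁶ mol.
Fraction absorbed: 1 − 10^(−1.33) = 0.9532.
Photons absorbed: 0.9532 × 6.343×10⁻⁶ = 6.046×10⁻⁶ mol.
Φ = 2.51×10⁻⁶ mol / 6.046×10⁻⁶ mol photons = 0.42.

Φ = 0.42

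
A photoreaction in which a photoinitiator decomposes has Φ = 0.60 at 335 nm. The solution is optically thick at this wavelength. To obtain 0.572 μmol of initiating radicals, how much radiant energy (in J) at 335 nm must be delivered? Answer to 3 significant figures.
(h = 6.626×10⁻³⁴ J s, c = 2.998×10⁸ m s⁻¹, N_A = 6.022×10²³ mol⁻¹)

Product: 0.572 μmol = 5.72×10⁻⁷ mol.
Photons that must be absorbed: 5.72×10⁻⁷ / 0.60 = 9.533×10⁻⁷ mol.
Photon energy: hc/λ = 5.930×10⁻¹⁹ J; per mole, 3.571×10⁵ J mol⁻¹.
Energy required: 9.533×10⁻⁷ × 3.571×10⁵ = 0.340 J.

0.340 J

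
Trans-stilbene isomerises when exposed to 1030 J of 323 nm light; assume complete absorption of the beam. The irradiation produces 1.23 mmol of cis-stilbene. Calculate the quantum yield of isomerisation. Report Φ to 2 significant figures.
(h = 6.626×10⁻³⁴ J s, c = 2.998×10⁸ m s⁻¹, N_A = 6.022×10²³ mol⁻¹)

Product: 1.23 mmol = 0.00123 mol.
Photon energy at 323 nm: hc/λ = (6.626×10⁻³⁴)(2.998×10⁸)/(323×10⁻⁹) = 6.150×10⁻¹⁹ J.
Photons incident: 1030 / 6.150×10⁻¹⁹ = 1.675×10²¹, i.e. 1.675×10²¹/6.022×10²³ = 0.002781 mol.
Φ = 0.00123 mol / 0.002781 mol photons = 0.44.

Φ = 0.44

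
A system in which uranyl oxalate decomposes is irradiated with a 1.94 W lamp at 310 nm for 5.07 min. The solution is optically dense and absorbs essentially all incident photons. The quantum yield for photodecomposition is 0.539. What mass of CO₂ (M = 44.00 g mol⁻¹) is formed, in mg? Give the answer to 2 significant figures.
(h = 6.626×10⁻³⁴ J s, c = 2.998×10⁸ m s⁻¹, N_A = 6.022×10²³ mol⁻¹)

36 mg

Photon energy at 310 nm: hc/λ = (6.626×10⁻³⁴)(2.998×10⁸)/(310×10⁻⁹) = 6.408×10⁻¹⁹ J.
Energy delivered: (1.94 W)(304.2 s) = 590.1 J.
Photons incident: 590.1 / 6.408×10⁻¹⁹ = 9.209×10²⁰, i.e. 9.209×10²⁰/6.022×10²³ = 0.001529 mol.
Product: Φ × n_abs = 0.539 × 0.001529 = 8.241×10⁻⁴ mol.
Mass: 8.241×10⁻⁴ × 44.00 = 0.03626 g = 36 mg.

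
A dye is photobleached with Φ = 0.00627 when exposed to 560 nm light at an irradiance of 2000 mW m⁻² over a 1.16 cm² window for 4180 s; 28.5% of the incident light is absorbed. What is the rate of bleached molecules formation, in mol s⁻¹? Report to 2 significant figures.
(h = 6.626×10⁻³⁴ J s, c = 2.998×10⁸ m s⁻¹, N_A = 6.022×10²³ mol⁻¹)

Photon energy at 560 nm: hc/λ = (6.626×10⁻³⁴)(2.998×10⁸)/(560×10⁻⁹) = 3.547×10⁻¹⁹ J.
Energy delivered: (2000 mW m⁻²)(1.16×10⁻⁴ m²)(4180 s) = 0.9698 J.
Photons incident: 0.9698 / 3.547×10⁻¹⁹ = 2.734×10¹⁸, i.e. 2.734×10¹⁸/6.022×10²³ = 4.540×10⁻⁶ mol.
Photons absorbed: 0.285 × 4.540×10⁻⁶ = 1.294×10⁻⁶ mol.
Product formed: 0.00627 × 1.294×10⁻⁶ = 8.113×10⁻⁹ mol.
Rate: 8.113×10⁻⁹ / 4180 s = 1.9×10⁻¹² mol s⁻¹.

1.9×10⁻¹² mol s⁻¹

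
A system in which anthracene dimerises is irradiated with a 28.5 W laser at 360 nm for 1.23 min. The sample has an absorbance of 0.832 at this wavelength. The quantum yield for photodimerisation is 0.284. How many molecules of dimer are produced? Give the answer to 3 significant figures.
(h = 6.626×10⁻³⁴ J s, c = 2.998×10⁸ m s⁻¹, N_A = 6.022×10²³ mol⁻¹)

Photon energy at 360 nm: hc/λ = (6.626×10⁻³⁴)(2.998×10⁸)/(360×10⁻⁹) = 5.518×10⁻¹⁹ J.
Energy delivered: (28.5 W)(73.8 s) = 2103 J.
Photons incident: 2103 / 5.518×10⁻¹⁹ = 3.811×10²¹, i.e. 3.811×10²¹/6.022×10²³ = 0.006328 mol.
Fraction absorbed: 1 − 10^(−0.832) = 0.8528.
Photons absorbed: 0.8528 × 0.006328 = 0.005397 mol.
Product: Φ × n_abs = 0.284 × 0.005397 = 0.001533 mol.
As a count: 0.001533 × 6.022×10²³ = 9.23×10²⁰.

9.23×10²⁰ molecules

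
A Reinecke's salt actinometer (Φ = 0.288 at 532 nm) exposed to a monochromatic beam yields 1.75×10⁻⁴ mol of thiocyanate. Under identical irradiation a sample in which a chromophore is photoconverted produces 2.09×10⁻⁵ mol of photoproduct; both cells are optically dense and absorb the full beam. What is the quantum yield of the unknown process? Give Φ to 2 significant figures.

Photons absorbed by the actinometer: 1.75×10⁻⁴ / 0.288 = 6.076×10⁻⁴ mol.
Φ(unknown) = 2.09×10⁻⁵ / 6.076×10⁻⁴ = 0.034.

Φ = 0.034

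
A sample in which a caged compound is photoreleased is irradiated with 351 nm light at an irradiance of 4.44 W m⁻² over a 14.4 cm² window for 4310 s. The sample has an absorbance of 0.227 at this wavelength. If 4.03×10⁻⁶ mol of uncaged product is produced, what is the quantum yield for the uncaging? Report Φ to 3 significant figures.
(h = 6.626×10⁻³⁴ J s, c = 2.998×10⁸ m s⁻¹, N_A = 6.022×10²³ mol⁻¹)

Photon energy at 351 nm: hc/λ = (6.626×10⁻³⁴)(2.998×10⁸)/(351×10⁻⁹) = 5.659×10⁻¹⁹ J.
Energy delivered: (4.44 W m⁻²)(14.4×10⁻⁴ m²)(4310 s) = 27.56 J.
Photons incident: 27.56 / 5.659×10⁻¹⁹ = 4.870×10¹⁹, i.e. 4.870×10¹⁹/6.022×10²³ = 8.087×10⁻⁵ mol.
Fraction absorbed: 1 − 10^(−0.227) = 0.4071.
Photons absorbed: 0.4071 × 8.087×10⁻⁵ = 3.292×10⁻⁵ mol.
Φ = 4.03×10⁻⁶ mol / 3.292×10⁻⁵ mol photons = 0.122.

Φ = 0.122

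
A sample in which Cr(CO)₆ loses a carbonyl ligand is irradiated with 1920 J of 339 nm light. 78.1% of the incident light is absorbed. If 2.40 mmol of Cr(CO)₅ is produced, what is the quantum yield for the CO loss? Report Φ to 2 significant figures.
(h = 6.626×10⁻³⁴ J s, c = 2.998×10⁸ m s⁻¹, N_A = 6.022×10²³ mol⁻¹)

Product: 2.40 mmol = 0.00240 mol.
Photon energy at 339 nm: hc/λ = (6.626×10⁻³⁴)(2.998×10⁸)/(339×10⁻⁹) = 5.860×10⁻¹⁹ J.
Photons incident: 1920 / 5.860×10⁻¹⁹ = 3.276×10²¹, i.e. 3.276×10²¹/6.022×10²³ = 0.005440 mol.
Photons absorbed: 0.781 × 0.005440 = 0.004249 mol.
Φ = 0.00240 mol / 0.004249 mol photons = 0.56.

Φ = 0.56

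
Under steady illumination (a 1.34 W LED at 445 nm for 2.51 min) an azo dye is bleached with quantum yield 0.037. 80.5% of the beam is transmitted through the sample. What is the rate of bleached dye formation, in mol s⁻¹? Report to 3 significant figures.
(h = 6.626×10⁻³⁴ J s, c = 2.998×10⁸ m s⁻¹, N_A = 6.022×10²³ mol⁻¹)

Photon energy at 445 nm: hc/λ = (6.626×10⁻³⁴)(2.998×10⁸)/(445×10⁻⁹) = 4.464×10⁻¹⁹ J.
Energy delivered: (1.34 W)(150.6 s) = 201.8 J.
Photons incident: 201.8 / 4.464×10⁻¹⁹ = 4.521×10²⁰, i.e. 4.521×10²⁰/6.022×10²³ = 7.507×10⁻⁴ mol.
Fraction absorbed: 1 − 80.5/100 = 0.1950.
Photons absorbed: 0.1950 × 7.507×10⁻⁴ = 1.464×10⁻⁴ mol.
Product formed: 0.037 × 1.464×10⁻⁴ = 5.417×10⁻⁶ mol.
Rate: 5.417×10⁻⁶ / 150.6 s = 3.60×10⁻⁸ mol s⁻¹.

3.60×10⁻⁸ mol s⁻¹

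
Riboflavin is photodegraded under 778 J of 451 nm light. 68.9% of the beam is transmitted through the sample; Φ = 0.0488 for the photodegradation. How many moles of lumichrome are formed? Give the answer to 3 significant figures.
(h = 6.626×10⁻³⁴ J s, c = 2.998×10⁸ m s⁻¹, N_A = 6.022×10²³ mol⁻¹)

4.45×10⁻⁵ mol

Photon energy at 451 nm: hc/λ = (6.626×10⁻³⁴)(2.998×10⁸)/(451×10⁻⁹) = 4.405×10⁻¹⁹ J.
Photons incident: 778 / 4.405×10⁻¹⁹ = 1.766×10²¹, i.e. 1.766×10²¹/6.022×10²³ = 0.002933 mol.
Fraction absorbed: 1 − 68.9/100 = 0.3110.
Photons absorbed: 0.3110 × 0.002933 = 9.122×10⁻⁴ mol.
Product: Φ × n_abs = 0.0488 × 9.122×10⁻⁴ = 4.452×10⁻⁵ mol.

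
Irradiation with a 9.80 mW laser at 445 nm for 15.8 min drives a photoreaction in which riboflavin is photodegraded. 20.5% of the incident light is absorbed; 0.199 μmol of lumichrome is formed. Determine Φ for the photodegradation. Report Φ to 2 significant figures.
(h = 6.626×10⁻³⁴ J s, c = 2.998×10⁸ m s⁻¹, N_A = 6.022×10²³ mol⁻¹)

Φ = 0.028

Product: 0.199 μmol = 1.99×10⁻⁷ mol.
Photon energy at 445 nm: hc/λ = (6.626×10⁻³⁴)(2.998×10⁸)/(445×10⁻⁹) = 4.464×10⁻¹⁹ J.
Energy delivered: (9.80 mW)(948 s) = 9.290 J.
Photons incident: 9.290 / 4.464×10⁻¹⁹ = 2.081×10¹⁹, i.e. 2.081×10¹⁹/6.022×10²³ = 3.456×10⁻⁵ mol.
Photons absorbed: 0.205 × 3.456×10⁻⁵ = 7.085×10⁻⁶ mol.
Φ = 1.99×10⁻⁷ mol / 7.085×10⁻⁶ mol photons = 0.028.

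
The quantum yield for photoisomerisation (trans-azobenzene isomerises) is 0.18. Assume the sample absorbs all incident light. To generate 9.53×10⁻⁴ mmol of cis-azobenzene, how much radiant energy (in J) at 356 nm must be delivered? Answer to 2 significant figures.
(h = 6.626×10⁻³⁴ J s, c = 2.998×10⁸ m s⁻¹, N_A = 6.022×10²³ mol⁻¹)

Product: 9.53×10⁻⁴ mmol = 9.53×10⁻⁷ mol.
Photons that must be absorbed: 9.53×10⁻⁷ / 0.18 = 5.294×10⁻⁶ mol.
Photon energy: hc/λ = 5.580×10⁻¹⁹ J; per mole, 3.360×10⁵ J mol⁻¹.
Energy required: 5.294×10⁻⁶ × 3.360×10⁵ = 1.8 J.

1.8 J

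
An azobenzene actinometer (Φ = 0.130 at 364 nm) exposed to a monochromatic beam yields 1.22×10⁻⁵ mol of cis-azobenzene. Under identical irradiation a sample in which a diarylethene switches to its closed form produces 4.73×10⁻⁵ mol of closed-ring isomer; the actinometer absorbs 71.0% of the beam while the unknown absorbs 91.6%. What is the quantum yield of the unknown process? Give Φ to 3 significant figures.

Photons absorbed by the actinometer: 1.22×10⁻⁵ / 0.130 = 9.385×10⁻⁵ mol.
Incident flux: 9.385×10⁻⁵ / 0.710 = 1.322×10⁻⁴ einstein.
Absorbed by unknown: 0.916 × 1.322×10⁻⁴ = 1.211×10⁻⁴ mol.
Φ(unknown) = 4.73×10⁻⁵ / 1.211×10⁻⁴ = 0.391.

Φ = 0.391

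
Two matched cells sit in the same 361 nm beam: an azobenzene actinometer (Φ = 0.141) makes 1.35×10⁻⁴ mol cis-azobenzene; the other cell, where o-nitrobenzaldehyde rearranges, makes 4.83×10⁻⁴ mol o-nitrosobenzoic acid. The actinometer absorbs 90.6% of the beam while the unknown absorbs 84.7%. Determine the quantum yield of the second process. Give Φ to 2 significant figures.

Φ = 0.54

Photons absorbed by the actinometer: 1.35×10⁻⁴ / 0.141 = 9.574×10⁻⁴ mol.
Incident flux: 9.574×10⁻⁴ / 0.906 = 0.001057 einstein.
Absorbed by unknown: 0.847 × 0.001057 = 8.953×10⁻⁴ mol.
Φ(unknown) = 4.83×10⁻⁴ / 8.953×10⁻⁴ = 0.54.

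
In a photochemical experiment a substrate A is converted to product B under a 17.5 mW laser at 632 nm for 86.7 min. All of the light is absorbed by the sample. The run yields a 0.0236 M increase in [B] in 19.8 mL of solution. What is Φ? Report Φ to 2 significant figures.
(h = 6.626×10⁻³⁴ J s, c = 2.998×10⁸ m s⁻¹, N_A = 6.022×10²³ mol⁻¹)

Φ = 0.97

Product: (0.0236 M)(0.0198 L) = 4.673×10⁻⁴ mol.
Photon energy at 632 nm: hc/λ = (6.626×10⁻³⁴)(2.998×10⁸)/(632×10⁻⁹) = 3.143×10⁻¹⁹ J.
Energy delivered: (17.5 mW)(5202 s) = 91.04 J.
Photons incident: 91.04 / 3.143×10⁻¹⁹ = 2.897×10²⁰, i.e. 2.897×10²⁰/6.022×10²³ = 4.811×10⁻⁴ mol.
Φ = 4.673×10⁻⁴ mol / 4.811×10⁻⁴ mol photons = 0.97.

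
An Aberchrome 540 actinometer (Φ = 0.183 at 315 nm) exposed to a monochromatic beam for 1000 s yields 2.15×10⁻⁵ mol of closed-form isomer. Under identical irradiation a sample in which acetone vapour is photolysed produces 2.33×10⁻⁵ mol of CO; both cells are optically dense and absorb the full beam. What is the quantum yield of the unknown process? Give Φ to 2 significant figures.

Φ = 0.20

Photons absorbed by the actinometer: 2.15×10⁻⁵ / 0.183 = 1.175×10⁻⁴ mol.
Φ(unknown) = 2.33×10⁻⁵ / 1.175×10⁻⁴ = 0.20.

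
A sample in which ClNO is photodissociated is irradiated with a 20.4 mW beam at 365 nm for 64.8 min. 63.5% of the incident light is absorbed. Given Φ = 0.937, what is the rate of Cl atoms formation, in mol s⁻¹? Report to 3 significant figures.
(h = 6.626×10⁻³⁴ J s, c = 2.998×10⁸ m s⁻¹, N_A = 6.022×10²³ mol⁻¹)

3.70×10⁻⁸ mol s⁻¹

Photon energy at 365 nm: hc/λ = (6.626×10⁻³⁴)(2.998×10⁸)/(365×10⁻⁹) = 5.442×10⁻¹⁹ J.
Energy delivered: (20.4 mW)(3888 s) = 79.32 J.
Photons incident: 79.32 / 5.442×10⁻¹⁹ = 1.458×10²⁰, i.e. 1.458×10²⁰/6.022×10²³ = 2.421×10⁻⁴ mol.
Photons absorbed: 0.635 × 2.421×10⁻⁴ = 1.537×10⁻⁴ mol.
Product formed: 0.937 × 1.537×10⁻⁴ = 1.440×10⁻⁴ mol.
Rate: 1.440×10⁻⁴ / 3888 s = 3.70×10⁻⁸ mol s⁻¹.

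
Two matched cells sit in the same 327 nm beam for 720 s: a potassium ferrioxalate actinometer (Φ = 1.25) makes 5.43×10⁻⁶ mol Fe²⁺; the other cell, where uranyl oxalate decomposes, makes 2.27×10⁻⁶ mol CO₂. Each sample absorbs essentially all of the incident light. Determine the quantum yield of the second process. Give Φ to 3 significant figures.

Φ = 0.523

Photons absorbed by the actinometer: 5.43×10⁻⁶ / 1.25 = 4.344×10⁻⁶ mol.
Φ(unknown) = 2.27×10⁻⁶ / 4.344×10⁻⁶ = 0.523.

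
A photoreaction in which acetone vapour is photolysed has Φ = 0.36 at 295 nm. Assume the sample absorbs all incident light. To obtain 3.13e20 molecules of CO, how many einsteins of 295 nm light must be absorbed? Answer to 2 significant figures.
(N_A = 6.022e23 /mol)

Product: 3.13e20 / 6.022e23 = 5.198e-4 mol.
Photons that must be absorbed: 5.198e-4 / 0.36 = 0.001444 mol.

0.0014 einstein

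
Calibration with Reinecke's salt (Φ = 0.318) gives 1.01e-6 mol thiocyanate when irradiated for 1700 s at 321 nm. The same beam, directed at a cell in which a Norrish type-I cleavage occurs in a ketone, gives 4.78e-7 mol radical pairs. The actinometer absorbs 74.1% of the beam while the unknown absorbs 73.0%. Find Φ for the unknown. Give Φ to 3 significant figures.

Φ = 0.153

Photons absorbed by the actinometer: 1.01e-6 / 0.318 = 3.176e-6 mol.
Incident flux: 3.176e-6 / 0.741 = 4.286e-6 einstein.
Absorbed by unknown: 0.730 × 4.286e-6 = 3.129e-6 mol.
Φ(unknown) = 4.78e-7 / 3.129e-6 = 0.153.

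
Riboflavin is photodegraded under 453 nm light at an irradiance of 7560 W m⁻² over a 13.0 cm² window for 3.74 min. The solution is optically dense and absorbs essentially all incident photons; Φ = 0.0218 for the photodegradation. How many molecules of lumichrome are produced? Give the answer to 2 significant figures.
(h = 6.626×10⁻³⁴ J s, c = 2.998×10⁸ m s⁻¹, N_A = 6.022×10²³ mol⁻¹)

Photon energy at 453 nm: hc/λ = (6.626×10⁻³⁴)(2.998×10⁸)/(453×10⁻⁹) = 4.385×10⁻¹⁹ J.
Energy delivered: (7560 W m⁻²)(13.0×10⁻⁴ m²)(224.4 s) = 2205 J.
Photons incident: 2205 / 4.385×10⁻¹⁹ = 5.029×10²¹, i.e. 5.029×10²¹/6.022×10²³ = 0.008351 mol.
Product: Φ × n_abs = 0.0218 × 0.008351 = 1.821×10⁻⁴ mol.
As a count: 1.821×10⁻⁴ × 6.022×10²³ = 1.1×10²⁰.

1.1×10²⁰ molecules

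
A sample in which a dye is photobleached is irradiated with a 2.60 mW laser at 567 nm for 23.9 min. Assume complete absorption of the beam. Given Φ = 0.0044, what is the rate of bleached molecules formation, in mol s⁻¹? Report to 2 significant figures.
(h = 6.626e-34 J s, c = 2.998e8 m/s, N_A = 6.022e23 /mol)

Photon energy at 567 nm: hc/λ = (6.626e-34)(2.998e8)/(567e-9) = 3.503e-19 J.
Energy delivered: (2.60 mW)(1434 s) = 3.728 J.
Photons incident: 3.728 / 3.503e-19 = 1.064e19, i.e. 1.064e19/6.022e23 = 1.767e-5 mol.
Product formed: 0.0044 × 1.767e-5 = 7.775e-8 mol.
Rate: 7.775e-8 / 1434 s = 5.4e-11 mol s⁻¹.

5.4e-11 mol s⁻¹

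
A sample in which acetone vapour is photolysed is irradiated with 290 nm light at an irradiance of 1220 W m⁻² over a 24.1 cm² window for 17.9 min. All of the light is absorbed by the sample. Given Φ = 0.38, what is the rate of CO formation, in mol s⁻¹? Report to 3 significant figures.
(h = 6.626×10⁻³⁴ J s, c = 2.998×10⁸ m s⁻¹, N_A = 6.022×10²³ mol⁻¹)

Photon energy at 290 nm: hc/λ = (6.626×10⁻³⁴)(2.998×10⁸)/(290×10⁻⁹) = 6.850×10⁻¹⁹ J.
Energy delivered: (1220 W m⁻²)(24.1×10⁻⁴ m²)(1074 s) = 3158 J.
Photons incident: 3158 / 6.850×10⁻¹⁹ = 4.610×10²¹, i.e. 4.610×10²¹/6.022×10²³ = 0.007655 mol.
Product formed: 0.38 × 0.007655 = 0.002909 mol.
Rate: 0.002909 / 1074 s = 2.71×10⁻⁶ mol s⁻¹.

2.71×10⁻⁶ mol s⁻¹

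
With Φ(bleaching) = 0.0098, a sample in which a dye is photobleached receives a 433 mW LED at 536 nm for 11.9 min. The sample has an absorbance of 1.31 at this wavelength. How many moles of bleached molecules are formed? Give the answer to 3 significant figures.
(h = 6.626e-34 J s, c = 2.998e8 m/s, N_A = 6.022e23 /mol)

Photon energy at 536 nm: hc/λ = (6.626e-34)(2.998e8)/(536e-9) = 3.706e-19 J.
Energy delivered: (433 mW)(714 s) = 309.2 J.
Photons incident: 309.2 / 3.706e-19 = 8.343e20, i.e. 8.343e20/6.022e23 = 0.001385 mol.
Fraction absorbed: 1 − 10^(−1.31) = 0.9510.
Photons absorbed: 0.9510 × 0.001385 = 0.001317 mol.
Product: Φ × n_abs = 0.0098 × 0.001317 = 1.291e-5 mol.

1.29e-5 mol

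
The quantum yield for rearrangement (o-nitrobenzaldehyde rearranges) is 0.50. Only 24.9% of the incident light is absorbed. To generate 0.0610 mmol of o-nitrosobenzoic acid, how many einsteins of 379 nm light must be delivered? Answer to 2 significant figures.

Product: 0.0610 mmol = 6.10e-5 mol.
Photons that must be absorbed: 6.10e-5 / 0.50 = 1.220e-4 mol.
Incident photons needed: 1.220e-4 / 0.249 = 4.900e-4 mol.

4.9e-4 einstein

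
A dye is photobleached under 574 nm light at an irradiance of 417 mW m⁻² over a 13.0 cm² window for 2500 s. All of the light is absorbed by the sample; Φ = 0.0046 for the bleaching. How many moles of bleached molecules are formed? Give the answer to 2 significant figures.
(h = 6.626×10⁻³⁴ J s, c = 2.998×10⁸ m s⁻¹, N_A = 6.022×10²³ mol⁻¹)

3.0×10⁻⁸ mol

Photon energy at 574 nm: hc/λ = (6.626×10⁻³⁴)(2.998×10⁸)/(574×10⁻⁹) = 3.461×10⁻¹⁹ J.
Energy delivered: (417 mW m⁻²)(13.0×10⁻⁴ m²)(2500 s) = 1.355 J.
Photons incident: 1.355 / 3.461×10⁻¹⁹ = 3.915×10¹⁸, i.e. 3.915×10¹⁸/6.022×10²³ = 6.501×10⁻⁶ mol.
Product: Φ × n_abs = 0.0046 × 6.501×10⁻⁶ = 2.990×10⁻⁸ mol.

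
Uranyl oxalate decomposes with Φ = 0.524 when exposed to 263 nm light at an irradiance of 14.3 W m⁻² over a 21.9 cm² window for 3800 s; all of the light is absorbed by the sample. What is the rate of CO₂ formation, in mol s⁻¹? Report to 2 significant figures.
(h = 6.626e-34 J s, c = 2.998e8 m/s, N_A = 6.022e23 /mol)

Photon energy at 263 nm: hc/λ = (6.626e-34)(2.998e8)/(263e-9) = 7.553e-19 J.
Energy delivered: (14.3 W m⁻²)(21.9e-4 m²)(3800 s) = 119.0 J.
Photons incident: 119.0 / 7.553e-19 = 1.576e20, i.e. 1.576e20/6.022e23 = 2.617e-4 mol.
Product formed: 0.524 × 2.617e-4 = 1.371e-4 mol.
Rate: 1.371e-4 / 3800 s = 3.6e-8 mol s⁻¹.

3.6e-8 mol s⁻¹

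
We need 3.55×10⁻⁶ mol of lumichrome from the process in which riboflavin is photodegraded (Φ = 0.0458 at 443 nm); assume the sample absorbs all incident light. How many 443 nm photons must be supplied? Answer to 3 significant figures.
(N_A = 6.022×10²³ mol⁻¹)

4.67×10¹⁹ photons

Photons that must be absorbed: 3.55×10⁻⁶ / 0.0458 = 7.751×10⁻⁵ mol.
Photon count: 7.751×10⁻⁵ × 6.022×10²³ = 4.67×10¹⁹.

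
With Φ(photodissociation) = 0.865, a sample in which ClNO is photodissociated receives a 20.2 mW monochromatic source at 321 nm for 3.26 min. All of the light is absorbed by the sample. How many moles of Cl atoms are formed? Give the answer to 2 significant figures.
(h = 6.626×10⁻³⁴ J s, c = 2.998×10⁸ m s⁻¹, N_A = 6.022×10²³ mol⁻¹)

Photon energy at 321 nm: hc/λ = (6.626×10⁻³⁴)(2.998×10⁸)/(321×10⁻⁹) = 6.188×10⁻¹⁹ J.
Energy delivered: (20.2 mW)(195.6 s) = 3.951 J.
Photons incident: 3.951 / 6.188×10⁻¹⁹ = 6.385×10¹⁸, i.e. 6.385×10¹⁸/6.022×10²³ = 1.060×10⁻⁵ mol.
Product: Φ × n_abs = 0.865 × 1.060×10⁻⁵ = 9.169×10⁻⁶ mol.

9.2×10⁻⁶ mol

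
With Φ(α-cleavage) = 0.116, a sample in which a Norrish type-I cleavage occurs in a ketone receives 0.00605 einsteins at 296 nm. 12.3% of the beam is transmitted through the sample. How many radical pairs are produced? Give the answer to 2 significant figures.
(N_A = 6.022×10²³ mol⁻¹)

Fraction absorbed: 1 − 12.3/100 = 0.8770.
Photons absorbed: 0.8770 × 0.00605 = 0.005306 mol.
Product: Φ × n_abs = 0.116 × 0.005306 = 6.155×10⁻⁴ mol.
As a count: 6.155×10⁻⁴ × 6.022×10²³ = 3.7×10²⁰.

3.7×10²⁰ radical pairs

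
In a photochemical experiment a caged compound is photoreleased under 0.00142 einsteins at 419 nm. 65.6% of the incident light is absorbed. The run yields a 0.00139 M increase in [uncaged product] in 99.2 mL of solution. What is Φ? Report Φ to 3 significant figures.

Φ = 0.148

Product: (0.00139 M)(0.0992 L) = 1.379×10⁻⁴ mol.
Photons absorbed: 0.656 × 0.00142 = 9.315×10⁻⁴ mol.
Φ = 1.379×10⁻⁴ mol / 9.315×10⁻⁴ mol photons = 0.148.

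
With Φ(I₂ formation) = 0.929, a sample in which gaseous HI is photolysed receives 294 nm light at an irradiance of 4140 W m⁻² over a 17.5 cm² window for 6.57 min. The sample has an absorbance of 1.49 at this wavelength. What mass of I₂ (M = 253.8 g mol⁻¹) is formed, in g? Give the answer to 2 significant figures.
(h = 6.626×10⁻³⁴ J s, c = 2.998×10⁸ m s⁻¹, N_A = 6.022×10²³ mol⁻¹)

1.6 g

Photon energy at 294 nm: hc/λ = (6.626×10⁻³⁴)(2.998×10⁸)/(294×10⁻⁹) = 6.757×10⁻¹⁹ J.
Energy delivered: (4140 W m⁻²)(17.5×10⁻⁴ m²)(394.2 s) = 2856 J.
Photons incident: 2856 / 6.757×10⁻¹⁹ = 4.227×10²¹, i.e. 4.227×10²¹/6.022×10²³ = 0.007019 mol.
Fraction absorbed: 1 − 10^(−1.49) = 0.9676.
Photons absorbed: 0.9676 × 0.007019 = 0.006792 mol.
Product: Φ × n_abs = 0.929 × 0.006792 = 0.006310 mol.
Mass: 0.006310 × 253.8 = 1.601 g = 1.6 g.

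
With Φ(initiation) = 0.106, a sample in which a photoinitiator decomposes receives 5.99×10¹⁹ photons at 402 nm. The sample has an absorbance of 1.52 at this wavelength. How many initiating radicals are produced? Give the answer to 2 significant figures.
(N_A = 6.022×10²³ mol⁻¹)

Moles of photons: 5.99×10¹⁹ / 6.022×10²³ = 9.947×10⁻⁵ mol.
Fraction absorbed: 1 − 10^(−1.52) = 0.9698.
Photons absorbed: 0.9698 × 9.947×10⁻⁵ = 9.647×10⁻⁵ mol.
Product: Φ × n_abs = 0.106 × 9.647×10⁻⁵ = 1.023×10⁻⁵ mol.
As a count: 1.023×10⁻⁵ × 6.022×10²³ = 6.2×10¹⁸.

6.2×10¹⁸ initiating radicals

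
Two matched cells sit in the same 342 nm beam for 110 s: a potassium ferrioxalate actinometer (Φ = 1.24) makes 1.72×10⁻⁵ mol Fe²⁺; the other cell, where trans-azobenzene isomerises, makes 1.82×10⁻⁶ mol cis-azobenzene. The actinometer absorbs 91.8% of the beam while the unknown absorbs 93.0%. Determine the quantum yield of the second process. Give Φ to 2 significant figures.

Photons absorbed by the actinometer: 1.72×10⁻⁵ / 1.24 = 1.387×10⁻⁵ mol.
Incident flux: 1.387×10⁻⁵ / 0.918 = 1.511×10⁻⁵ einstein.
Absorbed by unknown: 0.930 × 1.511×10⁻⁵ = 1.405×10⁻⁵ mol.
Φ(unknown) = 1.82×10⁻⁶ / 1.405×10⁻⁵ = 0.13.

Φ = 0.13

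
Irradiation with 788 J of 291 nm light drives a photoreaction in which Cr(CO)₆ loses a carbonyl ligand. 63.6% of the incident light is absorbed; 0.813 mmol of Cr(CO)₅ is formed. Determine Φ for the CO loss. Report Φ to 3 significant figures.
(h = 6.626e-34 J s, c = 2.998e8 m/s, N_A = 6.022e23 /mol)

Product: 0.813 mmol = 8.13e-4 mol.
Photon energy at 291 nm: hc/λ = (6.626e-34)(2.998e8)/(291e-9) = 6.826e-19 J.
Photons incident: 788 / 6.826e-19 = 1.154e21, i.e. 1.154e21/6.022e23 = 0.001916 mol.
Photons absorbed: 0.636 × 0.001916 = 0.001219 mol.
Φ = 8.13e-4 mol / 0.001219 mol photons = 0.667.

Φ = 0.667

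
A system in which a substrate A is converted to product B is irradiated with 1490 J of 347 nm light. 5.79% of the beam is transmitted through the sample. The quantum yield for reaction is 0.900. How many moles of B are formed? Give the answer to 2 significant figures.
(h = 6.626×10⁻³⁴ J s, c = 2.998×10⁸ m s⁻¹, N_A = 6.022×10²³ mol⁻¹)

Photon energy at 347 nm: hc/λ = (6.626×10⁻³⁴)(2.998×10⁸)/(347×10⁻⁹) = 5.725×10⁻¹⁹ J.
Photons incident: 1490 / 5.725×10⁻¹⁹ = 2.603×10²¹, i.e. 2.603×10²¹/6.022×10²³ = 0.004322 mol.
Fraction absorbed: 1 − 5.79/100 = 0.9421.
Photons absorbed: 0.9421 × 0.004322 = 0.004072 mol.
Product: Φ × n_abs = 0.900 × 0.004072 = 0.003665 mol.

0.0037 mol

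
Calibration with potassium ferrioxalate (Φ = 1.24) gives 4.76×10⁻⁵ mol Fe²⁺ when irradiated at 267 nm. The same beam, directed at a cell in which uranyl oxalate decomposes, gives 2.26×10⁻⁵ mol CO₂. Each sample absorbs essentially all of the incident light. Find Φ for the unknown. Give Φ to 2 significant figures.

Φ = 0.59

Photons absorbed by the actinometer: 4.76×10⁻⁵ / 1.24 = 3.839×10⁻⁵ mol.
Φ(unknown) = 2.26×10⁻⁵ / 3.839×10⁻⁵ = 0.59.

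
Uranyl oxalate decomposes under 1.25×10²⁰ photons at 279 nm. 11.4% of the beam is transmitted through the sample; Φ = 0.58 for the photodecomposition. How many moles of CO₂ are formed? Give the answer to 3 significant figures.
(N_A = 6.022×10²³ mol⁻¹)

Moles of photons: 1.25×10²⁰ / 6.022×10²³ = 2.076×10⁻⁴ mol.
Fraction absorbed: 1 − 11.4/100 = 0.8860.
Photons absorbed: 0.8860 × 2.076×10⁻⁴ = 1.839×10⁻⁴ mol.
Product: Φ × n_abs = 0.58 × 1.839×10⁻⁴ = 1.067×10⁻⁴ mol.

1.07×10⁻⁴ mol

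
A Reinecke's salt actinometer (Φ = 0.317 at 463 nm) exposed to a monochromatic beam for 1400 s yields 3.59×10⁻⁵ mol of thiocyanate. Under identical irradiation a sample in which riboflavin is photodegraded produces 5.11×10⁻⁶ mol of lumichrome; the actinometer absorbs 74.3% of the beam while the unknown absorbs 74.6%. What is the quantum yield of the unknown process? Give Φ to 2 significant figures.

Φ = 0.045

Photons absorbed by the actinometer: 3.59×10⁻⁵ / 0.317 = 1.132×10⁻⁴ mol.
Incident flux: 1.132×10⁻⁴ / 0.743 = 1.524×10⁻⁴ einstein.
Absorbed by unknown: 0.746 × 1.524×10⁻⁴ = 1.137×10⁻⁴ mol.
Φ(unknown) = 5.11×10⁻⁶ / 1.137×10⁻⁴ = 0.045.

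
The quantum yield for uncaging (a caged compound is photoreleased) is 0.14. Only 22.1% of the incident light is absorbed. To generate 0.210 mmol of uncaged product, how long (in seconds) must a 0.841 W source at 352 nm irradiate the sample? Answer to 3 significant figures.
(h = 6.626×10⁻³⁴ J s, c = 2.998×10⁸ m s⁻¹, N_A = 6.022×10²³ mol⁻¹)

Product: 0.210 mmol = 2.10×10⁻⁴ mol.
Photons that must be absorbed: 2.10×10⁻⁴ / 0.14 = 0.001500 mol.
Incident photons needed: 0.001500 / 0.221 = 0.006787 mol.
Photon energy: hc/λ = 5.643×10⁻¹⁹ J; per mole, 3.398×10⁵ J mol⁻¹.
Energy required: 0.006787 × 3.398×10⁵ = 2306 J.
Time: 2306 J / 0.841 W = 2740 s.

t ≈ 2740 s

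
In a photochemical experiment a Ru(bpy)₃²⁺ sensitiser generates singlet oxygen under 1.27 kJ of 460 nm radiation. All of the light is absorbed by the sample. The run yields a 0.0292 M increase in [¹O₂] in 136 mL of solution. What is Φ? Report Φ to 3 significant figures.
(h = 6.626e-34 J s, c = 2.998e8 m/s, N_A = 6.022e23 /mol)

Product: (0.0292 M)(0.136 L) = 0.003971 mol.
Photon energy at 460 nm: hc/λ = (6.626e-34)(2.998e8)/(460e-9) = 4.318e-19 J.
Incident energy: 1.27 kJ = 1270 J.
Photons incident: 1270 / 4.318e-19 = 2.941e21, i.e. 2.941e21/6.022e23 = 0.004884 mol.
Φ = 0.003971 mol / 0.004884 mol photons = 0.813.

Φ = 0.813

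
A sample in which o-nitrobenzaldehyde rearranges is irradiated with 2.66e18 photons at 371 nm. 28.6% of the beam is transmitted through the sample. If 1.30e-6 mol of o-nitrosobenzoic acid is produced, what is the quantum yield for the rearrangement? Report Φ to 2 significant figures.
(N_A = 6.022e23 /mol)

Φ = 0.41

Moles of photons: 2.66e18 / 6.022e23 = 4.417e-6 mol.
Fraction absorbed: 1 − 28.6/100 = 0.7140.
Photons absorbed: 0.7140 × 4.417e-6 = 3.154e-6 mol.
Φ = 1.30e-6 mol / 3.154e-6 mol photons = 0.41.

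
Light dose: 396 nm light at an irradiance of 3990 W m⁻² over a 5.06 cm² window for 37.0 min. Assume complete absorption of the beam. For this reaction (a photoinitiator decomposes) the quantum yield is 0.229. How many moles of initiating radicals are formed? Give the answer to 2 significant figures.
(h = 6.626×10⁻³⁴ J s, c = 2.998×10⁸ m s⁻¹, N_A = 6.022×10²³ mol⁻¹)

Photon energy at 396 nm: hc/λ = (6.626×10⁻³⁴)(2.998×10⁸)/(396×10⁻⁹) = 5.016×10⁻¹⁹ J.
Energy delivered: (3990 W m⁻²)(5.06×10⁻⁴ m²)(2220 s) = 4482 J.
Photons incident: 4482 / 5.016×10⁻¹⁹ = 8.935×10²¹, i.e. 8.935×10²¹/6.022×10²³ = 0.01484 mol.
Product: Φ × n_abs = 0.229 × 0.01484 = 0.003398 mol.

0.0034 mol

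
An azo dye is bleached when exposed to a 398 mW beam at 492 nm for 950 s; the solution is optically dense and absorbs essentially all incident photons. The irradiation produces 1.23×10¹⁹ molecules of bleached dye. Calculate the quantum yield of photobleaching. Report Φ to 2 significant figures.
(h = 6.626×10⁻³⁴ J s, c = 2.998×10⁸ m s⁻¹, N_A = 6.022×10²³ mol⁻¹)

Φ = 0.013

Product: 1.23×10¹⁹ / 6.022×10²³ = 2.043×10⁻⁵ mol.
Photon energy at 492 nm: hc/λ = (6.626×10⁻³⁴)(2.998×10⁸)/(492×10⁻⁹) = 4.038×10⁻¹⁹ J.
Energy delivered: (398 mW)(950 s) = 378.1 J.
Photons incident: 378.1 / 4.038×10⁻¹⁹ = 9.364×10²⁰, i.e. 9.364×10²⁰/6.022×10²³ = 0.001555 mol.
Φ = 2.043×10⁻⁵ mol / 0.001555 mol photons = 0.013.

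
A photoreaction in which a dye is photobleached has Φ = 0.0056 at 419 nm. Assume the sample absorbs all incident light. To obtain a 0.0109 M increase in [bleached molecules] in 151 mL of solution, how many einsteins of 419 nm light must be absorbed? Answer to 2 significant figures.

0.29 einstein

Product: (0.0109 M)(0.151 L) = 0.001646 mol.
Photons that must be absorbed: 0.001646 / 0.0056 = 0.2939 mol.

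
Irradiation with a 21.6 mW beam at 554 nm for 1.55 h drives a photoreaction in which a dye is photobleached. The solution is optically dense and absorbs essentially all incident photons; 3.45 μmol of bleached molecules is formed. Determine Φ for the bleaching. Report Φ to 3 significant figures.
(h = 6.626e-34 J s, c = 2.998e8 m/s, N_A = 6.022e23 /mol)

Product: 3.45 μmol = 3.45e-6 mol.
Photon energy at 554 nm: hc/λ = (6.626e-34)(2.998e8)/(554e-9) = 3.586e-19 J.
Energy delivered: (21.6 mW)(5580 s) = 120.5 J.
Photons incident: 120.5 / 3.586e-19 = 3.360e20, i.e. 3.360e20/6.022e23 = 5.580e-4 mol.
Φ = 3.45e-6 mol / 5.580e-4 mol photons = 0.00618.

Φ = 0.00618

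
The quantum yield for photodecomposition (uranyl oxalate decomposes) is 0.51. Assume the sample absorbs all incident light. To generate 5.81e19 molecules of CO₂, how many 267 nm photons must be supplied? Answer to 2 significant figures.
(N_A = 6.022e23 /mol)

1.1e20 photons

Product: 5.81e19 / 6.022e23 = 9.648e-5 mol.
Photons that must be absorbed: 9.648e-5 / 0.51 = 1.892e-4 mol.
Photon count: 1.892e-4 × 6.022e23 = 1.1e20.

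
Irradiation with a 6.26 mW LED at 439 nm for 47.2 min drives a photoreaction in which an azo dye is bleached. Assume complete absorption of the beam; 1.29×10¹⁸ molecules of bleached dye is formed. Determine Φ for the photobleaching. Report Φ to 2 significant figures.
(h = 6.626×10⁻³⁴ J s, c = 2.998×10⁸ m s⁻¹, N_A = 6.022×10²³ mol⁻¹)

Product: 1.29×10¹⁸ / 6.022×10²³ = 2.142×10⁻⁶ mol.
Photon energy at 439 nm: hc/λ = (6.626×10⁻³⁴)(2.998×10⁸)/(439×10⁻⁹) = 4.525×10⁻¹⁹ J.
Energy delivered: (6.26 mW)(2832 s) = 17.73 J.
Photons incident: 17.73 / 4.525×10⁻¹⁹ = 3.918×10¹⁹, i.e. 3.918×10¹⁹/6.022×10²³ = 6.506×10⁻⁵ mol.
Φ = 2.142×10⁻⁶ mol / 6.506×10⁻⁵ mol photons = 0.033.

Φ = 0.033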